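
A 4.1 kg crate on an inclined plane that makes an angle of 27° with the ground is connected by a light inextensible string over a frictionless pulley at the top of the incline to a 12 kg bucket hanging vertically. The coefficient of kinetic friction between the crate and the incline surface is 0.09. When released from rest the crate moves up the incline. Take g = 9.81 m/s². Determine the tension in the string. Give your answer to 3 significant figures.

For the crate on the incline: the weight component along the slope is m₁g sin 27° = 4.1 × 9.81 × 0.4540 = 18.260 N and the normal force is N = m₁g cos 27° = 35.837 N.
Kinetic friction opposes the crate's motion up the incline: f = μN = 0.09 × 35.837 = 3.225 N acting down the slope.
Newton's second law for the crate (up-slope positive): T − 18.260 − 3.225 = 4.1 a. For the hanging bucket (downward positive): 12 × 9.81 − T = 12 a.
Adding the two equations eliminates T: 96.235 = 16.1 a, so a = 5.9773 m/s².
Then from the hanging bucket's equation, T = 12 × (9.81 − 5.9773) = 45.992 N.

46.0 N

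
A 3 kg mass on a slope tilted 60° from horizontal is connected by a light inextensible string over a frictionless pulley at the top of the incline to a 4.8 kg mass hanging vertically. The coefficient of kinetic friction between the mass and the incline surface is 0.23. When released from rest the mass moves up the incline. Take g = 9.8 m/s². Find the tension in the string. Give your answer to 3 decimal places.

For the mass on the incline: the weight component along the slope is m₁g sin 60° = 3 × 9.8 × 0.8660 = 25.460 N and the normal force is N = m₁g cos 60° = 14.700 N.
Kinetic friction opposes the mass's motion up the incline: f = μN = 0.23 × 14.700 = 3.381 N acting down the slope.
Newton's second law for the mass (up-slope positive): T − 25.460 − 3.381 = 3 a. For the hanging mass (downward positive): 4.8 × 9.8 − T = 4.8 a.
Adding the two equations eliminates T: 18.199 = 7.8 a, so a = 2.3332 m/s².
Then from the hanging mass's equation, T = 4.8 × (9.8 − 2.3332) = 35.841 N.

35.841 N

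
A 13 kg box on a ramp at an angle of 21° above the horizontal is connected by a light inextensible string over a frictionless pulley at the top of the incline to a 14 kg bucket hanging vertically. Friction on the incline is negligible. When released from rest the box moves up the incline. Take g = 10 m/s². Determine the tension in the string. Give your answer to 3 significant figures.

91.6 N

For the box on the incline: the weight component along the slope is m₁g sin 21° = 13 × 10 × 0.3584 = 46.592 N and the normal force is N = m₁g cos 21° = 121.365 N.
Newton's second law for the box (up-slope positive): T − 46.592 = 13 a. For the hanging bucket (downward positive): 14 × 10 − T = 14 a.
Adding the two equations eliminates T: 93.408 = 27 a, so a = 3.4596 m/s².
Then from the hanging bucket's equation, T = 14 × (10 − 3.4596) = 91.566 N.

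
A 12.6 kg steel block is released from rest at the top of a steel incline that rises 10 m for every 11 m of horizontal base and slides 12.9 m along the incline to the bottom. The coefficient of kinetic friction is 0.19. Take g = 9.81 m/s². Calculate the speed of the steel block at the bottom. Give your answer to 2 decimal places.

11.60 m/s

The weight component along the incline is mg sin 42.27° = 83.146 N and the normal force is N = mg cos 42.27° = 91.461 N.
Friction up the slope is f = μN = 0.19 × 91.461 = 17.378 N, so the net downslope force is 83.146 − 17.378 = 65.768 N and a = 65.768 / 12.6 = 5.2197 m/s².
Starting from rest over a distance of 12.9 m, v² = 2aL = 2 × 5.2197 × 12.9 = 134.6683, so v = 11.6047 m/s.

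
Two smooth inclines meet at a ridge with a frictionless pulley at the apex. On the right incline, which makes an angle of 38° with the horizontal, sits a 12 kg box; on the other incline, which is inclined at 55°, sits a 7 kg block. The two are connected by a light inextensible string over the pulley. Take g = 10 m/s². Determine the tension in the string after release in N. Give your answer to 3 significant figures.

63.4 N

Resolve each weight along its own incline: the 12 kg mass has component 12 × 10 × sin 38° = 73.879 N down its slope, and the 7 kg mass has 7 × 10 × sin 55° = 57.341 N down its slope.
The 12 kg side's 73.879 N exceeds the other side's 57.341 N, so that mass slides down and the 7 kg mass slides up. Taking that direction as positive, Newton's second law for the whole system gives 73.879 − 57.341 = (12 + 7) a, so a = 16.538 / 19 = 0.8704 m/s².
For the 7 kg mass (up-slope positive): T − 57.341 = 7 × 0.8704, so T = 63.434 N.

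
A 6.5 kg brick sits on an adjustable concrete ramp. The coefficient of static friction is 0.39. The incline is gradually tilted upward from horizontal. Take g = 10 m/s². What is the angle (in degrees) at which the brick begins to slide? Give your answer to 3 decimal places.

21.306°

At the threshold of sliding, static friction is at its maximum μ_s N and exactly balances the weight component along the incline: mg sin θ = μ_s mg cos θ.
Hence tan θ = μ_s = 0.39, so θ = arctan(0.39) = 21.3058°.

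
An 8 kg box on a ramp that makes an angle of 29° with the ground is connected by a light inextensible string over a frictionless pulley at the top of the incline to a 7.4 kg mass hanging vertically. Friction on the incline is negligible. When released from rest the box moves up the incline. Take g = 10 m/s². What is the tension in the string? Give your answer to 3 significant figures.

57.1 N

For the box on the incline: the weight component along the slope is m₁g sin 29° = 8 × 10 × 0.4848 = 38.784 N and the normal force is N = m₁g cos 29° = 69.970 N.
Newton's second law for the box (up-slope positive): T − 38.784 = 8 a. For the hanging mass (downward positive): 7.4 × 10 − T = 7.4 a.
Adding the two equations eliminates T: 35.216 = 15.4 a, so a = 2.2868 m/s².
Then from the hanging mass's equation, T = 7.4 × (10 − 2.2868) = 57.078 N.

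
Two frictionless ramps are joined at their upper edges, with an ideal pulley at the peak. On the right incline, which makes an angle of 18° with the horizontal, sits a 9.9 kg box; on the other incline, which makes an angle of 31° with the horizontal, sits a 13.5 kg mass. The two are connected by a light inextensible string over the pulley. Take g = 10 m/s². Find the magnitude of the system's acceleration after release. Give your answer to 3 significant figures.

Resolve each weight along its own incline: the 9.9 kg mass has component 9.9 × 10 × sin 18° = 30.593 N down its slope, and the 13.5 kg mass has 13.5 × 10 × sin 31° = 69.530 N down its slope.
The 13.5 kg side's 69.530 N exceeds the other side's 30.593 N, so that mass slides down and the 9.9 kg mass slides up. Taking that direction as positive, Newton's second law for the whole system gives 69.530 − 30.593 = (9.9 + 13.5) a, so a = 38.937 / 23.4 = 1.6640 m/s².

1.66 m/s²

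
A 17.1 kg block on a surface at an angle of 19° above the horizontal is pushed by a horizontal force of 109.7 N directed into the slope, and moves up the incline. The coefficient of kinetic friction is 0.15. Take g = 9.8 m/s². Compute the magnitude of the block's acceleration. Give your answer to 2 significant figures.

1.2 m/s²

The horizontal push has components F cos 19° = 109.7 × 0.9455 = 103.721 N up the incline and F sin 19° = 109.7 × 0.3256 = 35.718 N pressing into the surface.
The normal force is therefore N = mg cos 19° + F sin 19° = 158.447 + 35.718 = 194.165 N, and kinetic friction down the slope is μN = 0.15 × 194.165 = 29.125 N.
Along the incline: F cos 19° − mg sin 19° − μN = ma, so 103.721 − 54.564 − 29.125 = 17.1 a, giving a = 1.1715 m/s².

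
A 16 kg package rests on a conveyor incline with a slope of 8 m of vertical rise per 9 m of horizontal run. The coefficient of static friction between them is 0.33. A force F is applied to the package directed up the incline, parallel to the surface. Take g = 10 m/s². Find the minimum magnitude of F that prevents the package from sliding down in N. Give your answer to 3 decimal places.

66.835 N

The normal force is N = mg cos 41.63° = 119.585 N. With F at its minimum the package is on the verge of sliding down, so static friction is at its maximum μ_s N = 0.33 × 119.585 = 39.463 N and acts up the slope.
Equilibrium along the incline: F + μ_s N = mg sin 41.63°, so F = 106.298 − 39.463 = 66.835 N.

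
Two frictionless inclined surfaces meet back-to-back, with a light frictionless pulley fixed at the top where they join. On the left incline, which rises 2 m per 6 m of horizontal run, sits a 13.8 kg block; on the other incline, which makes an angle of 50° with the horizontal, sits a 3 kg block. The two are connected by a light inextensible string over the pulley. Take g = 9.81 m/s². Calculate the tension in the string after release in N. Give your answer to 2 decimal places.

Resolve each weight along its own incline: the 13.8 kg mass has component 13.8 × 9.81 × sin 18.43° = 42.810 N down its slope, and the 3 kg mass has 3 × 9.81 × sin 50° = 22.545 N down its slope.
The 13.8 kg side's 42.810 N exceeds the other side's 22.545 N, so that mass slides down and the 3 kg mass slides up. Taking that direction as positive, Newton's second law for the whole system gives 42.810 − 22.545 = (13.8 + 3) a, so a = 20.265 / 16.8 = 1.2063 m/s².
For the 3 kg mass (up-slope positive): T − 22.545 = 3 × 1.2063, so T = 26.164 N.

26.16 N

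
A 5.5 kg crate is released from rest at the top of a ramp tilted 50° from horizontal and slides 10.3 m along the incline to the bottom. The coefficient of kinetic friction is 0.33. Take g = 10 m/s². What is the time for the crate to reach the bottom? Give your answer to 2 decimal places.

The weight component along the incline is mg sin 50° = 42.132 N and the normal force is N = mg cos 50° = 35.353 N.
Friction up the slope is f = μN = 0.33 × 35.353 = 11.666 N, so the net downslope force is 42.132 − 11.666 = 30.466 N and a = 30.466 / 5.5 = 5.5393 m/s².
Starting from rest, L = ½at², so t = √(2L/a) = √(2 × 10.3 / 5.5393) = 1.9284 s.

1.93 s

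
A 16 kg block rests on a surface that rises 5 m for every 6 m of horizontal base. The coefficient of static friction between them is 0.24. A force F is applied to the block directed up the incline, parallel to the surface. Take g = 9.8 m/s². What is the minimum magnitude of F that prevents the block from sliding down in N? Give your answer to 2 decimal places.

The normal force is N = mg cos 39.81° = 120.457 N. With F at its minimum the block is on the verge of sliding down, so static friction is at its maximum μ_s N = 0.24 × 120.457 = 28.910 N and acts up the slope.
Equilibrium along the incline: F + μ_s N = mg sin 39.81°, so F = 100.381 − 28.910 = 71.471 N.

71.47 N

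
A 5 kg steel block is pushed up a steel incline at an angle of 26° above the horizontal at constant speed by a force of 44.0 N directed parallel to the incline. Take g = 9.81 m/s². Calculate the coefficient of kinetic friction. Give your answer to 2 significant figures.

0.51

At constant speed ΣF = 0 along the incline. The applied 44.0 N acts up the slope; the weight component mg sin 26° = 21.502 N and kinetic friction μN both act down the slope.
So 44.0 = 21.502 + μ × 44.086, giving μ = (44.0 − 21.502) / 44.086 = 0.5103.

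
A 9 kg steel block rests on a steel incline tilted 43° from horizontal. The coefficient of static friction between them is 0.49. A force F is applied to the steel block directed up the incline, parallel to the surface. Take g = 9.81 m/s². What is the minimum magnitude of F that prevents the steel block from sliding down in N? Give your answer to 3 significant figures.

The normal force is N = mg cos 43° = 64.571 N. With F at its minimum the steel block is on the verge of sliding down, so static friction is at its maximum μ_s N = 0.49 × 64.571 = 31.640 N and acts up the slope.
Equilibrium along the incline: F + μ_s N = mg sin 43°, so F = 60.214 − 31.640 = 28.574 N.

28.6 N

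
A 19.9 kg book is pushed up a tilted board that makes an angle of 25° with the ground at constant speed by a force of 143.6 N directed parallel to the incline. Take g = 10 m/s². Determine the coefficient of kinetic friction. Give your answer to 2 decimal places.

At constant speed ΣF = 0 along the incline. The applied 143.6 N acts up the slope; the weight component mg sin 25° = 84.101 N and kinetic friction μN both act down the slope.
So 143.6 = 84.101 + μ × 180.355, giving μ = (143.6 − 84.101) / 180.355 = 0.3299.

0.33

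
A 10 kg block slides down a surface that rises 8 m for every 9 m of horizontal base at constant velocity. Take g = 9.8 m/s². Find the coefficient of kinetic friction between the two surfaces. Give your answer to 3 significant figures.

0.889

At constant velocity the net force along the incline is zero: mg sin 41.63° = μ mg cos 41.63°.
So μ = tan 41.63° = 0.6644 / 0.7474 = 0.8889.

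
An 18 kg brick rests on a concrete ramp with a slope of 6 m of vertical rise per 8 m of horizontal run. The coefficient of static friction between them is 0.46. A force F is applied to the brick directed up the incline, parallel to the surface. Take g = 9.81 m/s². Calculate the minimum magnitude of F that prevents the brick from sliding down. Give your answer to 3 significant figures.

The normal force is N = mg cos 36.87° = 141.264 N. With F at its minimum the brick is on the verge of sliding down, so static friction is at its maximum μ_s N = 0.46 × 141.264 = 64.981 N and acts up the slope.
Equilibrium along the incline: F + μ_s N = mg sin 36.87°, so F = 105.948 − 64.981 = 40.967 N.

41.0 N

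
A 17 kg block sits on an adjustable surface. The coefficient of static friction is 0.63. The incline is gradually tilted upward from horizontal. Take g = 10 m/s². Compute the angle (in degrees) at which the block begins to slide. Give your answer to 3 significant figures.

At the threshold of sliding, static friction is at its maximum μ_s N and exactly balances the weight component along the incline: mg sin θ = μ_s mg cos θ.
Hence tan θ = μ_s = 0.63, so θ = arctan(0.63) = 32.2109°.

32.2°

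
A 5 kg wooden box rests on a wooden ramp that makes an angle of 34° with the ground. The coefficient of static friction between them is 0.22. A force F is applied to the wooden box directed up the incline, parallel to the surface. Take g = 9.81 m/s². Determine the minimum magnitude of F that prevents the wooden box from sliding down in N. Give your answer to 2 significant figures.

18 N

The normal force is N = mg cos 34° = 40.664 N. With F at its minimum the wooden box is on the verge of sliding down, so static friction is at its maximum μ_s N = 0.22 × 40.664 = 8.946 N and acts up the slope.
Equilibrium along the incline: F + μ_s N = mg sin 34°, so F = 27.428 − 8.946 = 18.482 N.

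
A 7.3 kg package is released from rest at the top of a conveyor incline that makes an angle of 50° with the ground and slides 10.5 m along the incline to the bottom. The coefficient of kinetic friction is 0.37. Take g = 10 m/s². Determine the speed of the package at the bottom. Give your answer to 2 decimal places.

10.53 m/s

The weight component along the incline is mg sin 50° = 55.921 N and the normal force is N = mg cos 50° = 46.923 N.
Friction up the slope is f = μN = 0.37 × 46.923 = 17.362 N, so the net downslope force is 55.921 − 17.362 = 38.559 N and a = 38.559 / 7.3 = 5.2821 m/s².
Starting from rest over a distance of 10.5 m, v² = 2aL = 2 × 5.2821 × 10.5 = 110.9241, so v = 10.5321 m/s.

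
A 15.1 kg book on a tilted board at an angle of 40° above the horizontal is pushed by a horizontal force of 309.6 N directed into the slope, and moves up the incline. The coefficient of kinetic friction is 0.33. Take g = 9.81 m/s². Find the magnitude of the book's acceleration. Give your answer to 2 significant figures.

2.6 m/s²

The horizontal push has components F cos 40° = 309.6 × 0.7660 = 237.154 N up the incline and F sin 40° = 309.6 × 0.6428 = 199.011 N pressing into the surface.
The normal force is therefore N = mg cos 40° + F sin 40° = 113.468 + 199.011 = 312.479 N, and kinetic friction down the slope is μN = 0.33 × 312.479 = 103.118 N.
Along the incline: F cos 40° − mg sin 40° − μN = ma, so 237.154 − 95.219 − 103.118 = 15.1 a, giving a = 2.5707 m/s².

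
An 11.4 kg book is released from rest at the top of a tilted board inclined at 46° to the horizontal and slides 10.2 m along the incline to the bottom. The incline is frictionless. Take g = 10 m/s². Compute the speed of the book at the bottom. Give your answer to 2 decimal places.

12.11 m/s

The weight component along the incline is mg sin 46° = 82.005 N and the normal force is N = mg cos 46° = 79.191 N.
With no friction, a = g sin 46° = 7.1934 m/s².
Starting from rest over a distance of 10.2 m, v² = 2aL = 2 × 7.1934 × 10.2 = 146.7454, so v = 12.1139 m/s.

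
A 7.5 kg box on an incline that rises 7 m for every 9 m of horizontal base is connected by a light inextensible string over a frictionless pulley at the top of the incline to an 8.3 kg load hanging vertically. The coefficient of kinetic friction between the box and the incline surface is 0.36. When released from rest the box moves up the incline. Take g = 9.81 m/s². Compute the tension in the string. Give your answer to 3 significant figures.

73.4 N

For the box on the incline: the weight component along the slope is m₁g sin 37.87° = 7.5 × 9.81 × 0.6139 = 45.168 N and the normal force is N = m₁g cos 37.87° = 58.077 N.
Kinetic friction opposes the box's motion up the incline: f = μN = 0.36 × 58.077 = 20.908 N acting down the slope.
Newton's second law for the box (up-slope positive): T − 45.168 − 20.908 = 7.5 a. For the hanging load (downward positive): 8.3 × 9.81 − T = 8.3 a.
Adding the two equations eliminates T: 15.347 = 15.8 a, so a = 0.9713 m/s².
Then from the hanging load's equation, T = 8.3 × (9.81 − 0.9713) = 73.361 N.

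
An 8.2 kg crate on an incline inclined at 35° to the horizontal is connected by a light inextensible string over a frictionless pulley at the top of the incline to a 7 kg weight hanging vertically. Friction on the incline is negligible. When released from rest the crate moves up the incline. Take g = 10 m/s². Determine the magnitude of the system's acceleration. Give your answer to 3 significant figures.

For the crate on the incline: the weight component along the slope is m₁g sin 35° = 8.2 × 10 × 0.5736 = 47.035 N and the normal force is N = m₁g cos 35° = 67.170 N.
Newton's second law for the crate (up-slope positive): T − 47.035 = 8.2 a. For the hanging weight (downward positive): 7 × 10 − T = 7 a.
Adding the two equations eliminates T: 22.965 = 15.2 a, so a = 1.5109 m/s².

1.51 m/s²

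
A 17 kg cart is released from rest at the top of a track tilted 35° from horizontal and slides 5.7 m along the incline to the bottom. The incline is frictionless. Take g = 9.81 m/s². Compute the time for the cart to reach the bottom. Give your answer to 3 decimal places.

The weight component along the incline is mg sin 35° = 95.655 N and the normal force is N = mg cos 35° = 136.610 N.
With no friction, a = g sin 35° = 5.6268 m/s².
Starting from rest, L = ½at², so t = √(2L/a) = √(2 × 5.7 / 5.6268) = 1.4234 s.

1.423 s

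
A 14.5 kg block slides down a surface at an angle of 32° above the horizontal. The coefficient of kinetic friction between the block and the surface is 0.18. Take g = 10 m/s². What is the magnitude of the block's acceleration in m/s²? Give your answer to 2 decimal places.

3.77 m/s²

Resolving the weight along the incline: the component pulling the block down the slope is mg sin 32° = 14.5 × 10 × 0.5299 = 76.836 N, and the normal force is N = mg cos 32° = 14.5 × 10 × 0.8480 = 122.960 N.
Kinetic friction acts up the slope with magnitude f = μN = 0.18 × 122.960 = 22.133 N.
Net force along the incline is 76.836 − 22.133 = 54.703 N, so a = 54.703 / 14.5 = 3.7726 m/s².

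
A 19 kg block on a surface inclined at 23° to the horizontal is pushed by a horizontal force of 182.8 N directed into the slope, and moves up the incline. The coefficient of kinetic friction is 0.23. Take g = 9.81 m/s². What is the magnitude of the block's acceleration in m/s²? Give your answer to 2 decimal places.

2.08 m/s²

The horizontal push has components F cos 23° = 182.8 × 0.9205 = 168.267 N up the incline and F sin 23° = 182.8 × 0.3907 = 71.420 N pressing into the surface.
The normal force is therefore N = mg cos 23° + F sin 23° = 171.572 + 71.420 = 242.992 N, and kinetic friction down the slope is μN = 0.23 × 242.992 = 55.888 N.
Along the incline: F cos 23° − mg sin 23° − μN = ma, so 168.267 − 72.823 − 55.888 = 19 a, giving a = 2.0819 m/s².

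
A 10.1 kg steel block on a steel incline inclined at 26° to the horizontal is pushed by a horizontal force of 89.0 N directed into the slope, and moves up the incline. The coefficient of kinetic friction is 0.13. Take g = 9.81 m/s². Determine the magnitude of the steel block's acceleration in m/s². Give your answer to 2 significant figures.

The horizontal push has components F cos 26° = 89.0 × 0.8988 = 79.993 N up the incline and F sin 26° = 89.0 × 0.4384 = 39.018 N pressing into the surface.
The normal force is therefore N = mg cos 26° + F sin 26° = 89.054 + 39.018 = 128.072 N, and kinetic friction down the slope is μN = 0.13 × 128.072 = 16.649 N.
Along the incline: F cos 26° − mg sin 26° − μN = ma, so 79.993 − 43.437 − 16.649 = 10.1 a, giving a = 1.9710 m/s².

2.0 m/s²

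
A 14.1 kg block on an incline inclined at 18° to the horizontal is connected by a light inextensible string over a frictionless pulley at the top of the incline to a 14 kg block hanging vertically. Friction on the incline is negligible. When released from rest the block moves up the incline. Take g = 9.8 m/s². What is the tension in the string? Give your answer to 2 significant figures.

For the block on the incline: the weight component along the slope is m₁g sin 18° = 14.1 × 9.8 × 0.3090 = 42.698 N and the normal force is N = m₁g cos 18° = 131.417 N.
Newton's second law for the block (up-slope positive): T − 42.698 = 14.1 a. For the hanging block (downward positive): 14 × 9.8 − T = 14 a.
Adding the two equations eliminates T: 94.502 = 28.1 a, so a = 3.3631 m/s².
Then from the hanging block's equation, T = 14 × (9.8 − 3.3631) = 90.117 N.

90 N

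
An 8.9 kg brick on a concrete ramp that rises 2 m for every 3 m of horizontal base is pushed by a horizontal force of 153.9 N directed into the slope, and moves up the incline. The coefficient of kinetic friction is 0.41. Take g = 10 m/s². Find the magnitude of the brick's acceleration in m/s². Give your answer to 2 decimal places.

1.50 m/s²

The horizontal push has components F cos 33.69° = 153.9 × 0.8321 = 128.060 N up the incline and F sin 33.69° = 153.9 × 0.5547 = 85.368 N pressing into the surface.
The normal force is therefore N = mg cos 33.69° + F sin 33.69° = 74.057 + 85.368 = 159.425 N, and kinetic friction down the slope is μN = 0.41 × 159.425 = 65.364 N.
Along the incline: F cos 33.69° − mg sin 33.69° − μN = ma, so 128.060 − 49.368 − 65.364 = 8.9 a, giving a = 1.4975 m/s².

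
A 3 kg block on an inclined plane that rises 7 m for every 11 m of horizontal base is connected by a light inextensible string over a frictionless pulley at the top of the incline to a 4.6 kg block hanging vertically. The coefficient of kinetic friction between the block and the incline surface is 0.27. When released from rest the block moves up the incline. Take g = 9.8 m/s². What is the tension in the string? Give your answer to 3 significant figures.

For the block on the incline: the weight component along the slope is m₁g sin 32.47° = 3 × 9.8 × 0.5369 = 15.785 N and the normal force is N = m₁g cos 32.47° = 24.804 N.
Kinetic friction opposes the block's motion up the incline: f = μN = 0.27 × 24.804 = 6.697 N acting down the slope.
Newton's second law for the block (up-slope positive): T − 15.785 − 6.697 = 3 a. For the hanging block (downward positive): 4.6 × 9.8 − T = 4.6 a.
Adding the two equations eliminates T: 22.598 = 7.6 a, so a = 2.9734 m/s².
Then from the hanging block's equation, T = 4.6 × (9.8 − 2.9734) = 31.402 N.

31.4 N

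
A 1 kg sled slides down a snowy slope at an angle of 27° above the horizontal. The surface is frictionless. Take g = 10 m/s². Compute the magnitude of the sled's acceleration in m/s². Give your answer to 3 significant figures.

Resolving the weight along the incline: the component pulling the sled down the slope is mg sin 27° = 1 × 10 × 0.4540 = 4.540 N, and the normal force is N = mg cos 27° = 1 × 10 × 0.8910 = 8.910 N.
With no friction the net force along the incline is 4.540 N, so a = g sin 27° = 4.540 / 1 = 4.5400 m/s².

4.54 m/s²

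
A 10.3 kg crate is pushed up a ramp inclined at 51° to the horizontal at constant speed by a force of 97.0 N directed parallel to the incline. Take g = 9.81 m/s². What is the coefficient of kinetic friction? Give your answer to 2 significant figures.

At constant speed ΣF = 0 along the incline. The applied 97.0 N acts up the slope; the weight component mg sin 51° = 78.525 N and kinetic friction μN both act down the slope.
So 97.0 = 78.525 + μ × 63.588, giving μ = (97.0 − 78.525) / 63.588 = 0.2905.

0.29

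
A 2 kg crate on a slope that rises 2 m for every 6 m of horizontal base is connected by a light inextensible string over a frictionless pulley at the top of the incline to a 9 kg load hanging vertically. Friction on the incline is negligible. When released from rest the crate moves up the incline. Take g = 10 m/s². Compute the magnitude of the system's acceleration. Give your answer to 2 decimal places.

For the crate on the incline: the weight component along the slope is m₁g sin 18.43° = 2 × 10 × 0.3162 = 6.324 N and the normal force is N = m₁g cos 18.43° = 18.974 N.
Newton's second law for the crate (up-slope positive): T − 6.324 = 2 a. For the hanging load (downward positive): 9 × 10 − T = 9 a.
Adding the two equations eliminates T: 83.676 = 11 a, so a = 7.6069 m/s².

7.61 m/s²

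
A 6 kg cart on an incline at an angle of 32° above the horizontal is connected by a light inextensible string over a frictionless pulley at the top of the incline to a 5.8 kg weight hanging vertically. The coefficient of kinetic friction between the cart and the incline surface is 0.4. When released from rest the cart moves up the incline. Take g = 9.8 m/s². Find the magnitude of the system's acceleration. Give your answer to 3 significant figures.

0.486 m/s²

For the cart on the incline: the weight component along the slope is m₁g sin 32° = 6 × 9.8 × 0.5299 = 31.158 N and the normal force is N = m₁g cos 32° = 49.865 N.
Kinetic friction opposes the cart's motion up the incline: f = μN = 0.4 × 49.865 = 19.946 N acting down the slope.
Newton's second law for the cart (up-slope positive): T − 31.158 − 19.946 = 6 a. For the hanging weight (downward positive): 5.8 × 9.8 − T = 5.8 a.
Adding the two equations eliminates T: 5.736 = 11.8 a, so a = 0.4861 m/s².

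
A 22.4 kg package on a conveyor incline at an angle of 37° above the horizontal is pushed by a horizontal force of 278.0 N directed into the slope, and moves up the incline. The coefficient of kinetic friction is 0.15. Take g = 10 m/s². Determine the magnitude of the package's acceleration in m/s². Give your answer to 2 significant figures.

1.6 m/s²

The horizontal push has components F cos 37° = 278.0 × 0.7986 = 222.011 N up the incline and F sin 37° = 278.0 × 0.6018 = 167.300 N pressing into the surface.
The normal force is therefore N = mg cos 37° + F sin 37° = 178.886 + 167.300 = 346.186 N, and kinetic friction down the slope is μN = 0.15 × 346.186 = 51.928 N.
Along the incline: F cos 37° − mg sin 37° − μN = ma, so 222.011 − 134.803 − 51.928 = 22.4 a, giving a = 1.5750 m/s².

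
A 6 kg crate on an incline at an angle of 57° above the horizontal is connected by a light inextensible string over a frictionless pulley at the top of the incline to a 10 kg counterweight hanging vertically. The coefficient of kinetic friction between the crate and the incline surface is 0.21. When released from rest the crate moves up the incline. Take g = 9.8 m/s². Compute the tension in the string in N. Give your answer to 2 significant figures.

For the crate on the incline: the weight component along the slope is m₁g sin 57° = 6 × 9.8 × 0.8387 = 49.316 N and the normal force is N = m₁g cos 57° = 32.025 N.
Kinetic friction opposes the crate's motion up the incline: f = μN = 0.21 × 32.025 = 6.725 N acting down the slope.
Newton's second law for the crate (up-slope positive): T − 49.316 − 6.725 = 6 a. For the hanging counterweight (downward positive): 10 × 9.8 − T = 10 a.
Adding the two equations eliminates T: 41.959 = 16 a, so a = 2.6224 m/s².
Then from the hanging counterweight's equation, T = 10 × (9.8 − 2.6224) = 71.776 N.

72 N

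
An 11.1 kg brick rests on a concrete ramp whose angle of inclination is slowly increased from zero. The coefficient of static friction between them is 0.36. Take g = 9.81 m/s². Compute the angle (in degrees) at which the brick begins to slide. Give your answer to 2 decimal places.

19.80°

At the threshold of sliding, static friction is at its maximum μ_s N and exactly balances the weight component along the incline: mg sin θ = μ_s mg cos θ.
Hence tan θ = μ_s = 0.36, so θ = arctan(0.36) = 19.7989°.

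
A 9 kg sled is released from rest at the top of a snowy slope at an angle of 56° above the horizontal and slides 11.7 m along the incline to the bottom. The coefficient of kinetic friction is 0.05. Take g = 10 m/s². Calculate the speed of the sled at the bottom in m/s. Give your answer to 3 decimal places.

The weight component along the incline is mg sin 56° = 74.613 N and the normal force is N = mg cos 56° = 50.327 N.
Friction up the slope is f = μN = 0.05 × 50.327 = 2.516 N, so the net downslope force is 74.613 − 2.516 = 72.097 N and a = 72.097 / 9 = 8.0108 m/s².
Starting from rest over a distance of 11.7 m, v² = 2aL = 2 × 8.0108 × 11.7 = 187.4527, so v = 13.6913 m/s.

13.691 m/s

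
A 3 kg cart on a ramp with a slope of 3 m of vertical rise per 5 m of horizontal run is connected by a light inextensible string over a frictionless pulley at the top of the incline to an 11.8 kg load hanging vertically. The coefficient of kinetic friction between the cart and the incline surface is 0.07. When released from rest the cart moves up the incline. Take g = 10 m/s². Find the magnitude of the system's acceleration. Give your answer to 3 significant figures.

For the cart on the incline: the weight component along the slope is m₁g sin 30.96° = 3 × 10 × 0.5145 = 15.435 N and the normal force is N = m₁g cos 30.96° = 25.725 N.
Kinetic friction opposes the cart's motion up the incline: f = μN = 0.07 × 25.725 = 1.801 N acting down the slope.
Newton's second law for the cart (up-slope positive): T − 15.435 − 1.801 = 3 a. For the hanging load (downward positive): 11.8 × 10 − T = 11.8 a.
Adding the two equations eliminates T: 100.764 = 14.8 a, so a = 6.8084 m/s².

6.81 m/s²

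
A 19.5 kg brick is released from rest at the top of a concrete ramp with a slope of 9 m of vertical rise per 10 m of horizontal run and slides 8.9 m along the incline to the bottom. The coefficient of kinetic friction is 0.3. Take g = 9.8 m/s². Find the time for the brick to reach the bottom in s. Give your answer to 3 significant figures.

2.02 s

The weight component along the incline is mg sin 41.99° = 127.839 N and the normal force is N = mg cos 41.99° = 142.044 N.
Friction up the slope is f = μN = 0.3 × 142.044 = 42.613 N, so the net downslope force is 127.839 − 42.613 = 85.226 N and a = 85.226 / 19.5 = 4.3706 m/s².
Starting from rest, L = ½at², so t = √(2L/a) = √(2 × 8.9 / 4.3706) = 2.0181 s.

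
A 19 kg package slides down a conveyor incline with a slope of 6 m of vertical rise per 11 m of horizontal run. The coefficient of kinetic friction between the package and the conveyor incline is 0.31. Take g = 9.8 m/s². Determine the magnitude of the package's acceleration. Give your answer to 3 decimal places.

Resolving the weight along the incline: the component pulling the package down the slope is mg sin 28.61° = 19 × 9.8 × 0.4789 = 89.171 N, and the normal force is N = mg cos 28.61° = 19 × 9.8 × 0.8779 = 163.465 N.
Kinetic friction acts up the slope with magnitude f = μN = 0.31 × 163.465 = 50.674 N.
Net force along the incline is 89.171 − 50.674 = 38.497 N, so a = 38.497 / 19 = 2.0262 m/s².

2.026 m/s²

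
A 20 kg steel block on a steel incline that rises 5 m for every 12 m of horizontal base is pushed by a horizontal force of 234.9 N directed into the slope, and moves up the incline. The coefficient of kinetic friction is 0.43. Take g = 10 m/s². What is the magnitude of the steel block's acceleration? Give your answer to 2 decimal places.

The horizontal push has components F cos 22.62° = 234.9 × 0.9231 = 216.836 N up the incline and F sin 22.62° = 234.9 × 0.3846 = 90.343 N pressing into the surface.
The normal force is therefore N = mg cos 22.62° + F sin 22.62° = 184.620 + 90.343 = 274.963 N, and kinetic friction down the slope is μN = 0.43 × 274.963 = 118.234 N.
Along the incline: F cos 22.62° − mg sin 22.62° − μN = ma, so 216.836 − 76.920 − 118.234 = 20 a, giving a = 1.0841 m/s².

1.08 m/s²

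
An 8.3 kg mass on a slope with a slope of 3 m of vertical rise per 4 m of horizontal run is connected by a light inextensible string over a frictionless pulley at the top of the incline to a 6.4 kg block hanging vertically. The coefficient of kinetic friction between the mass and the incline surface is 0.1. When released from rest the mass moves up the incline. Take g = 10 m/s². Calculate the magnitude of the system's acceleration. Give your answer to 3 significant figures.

0.514 m/s²

For the mass on the incline: the weight component along the slope is m₁g sin 36.87° = 8.3 × 10 × 0.6000 = 49.800 N and the normal force is N = m₁g cos 36.87° = 66.400 N.
Kinetic friction opposes the mass's motion up the incline: f = μN = 0.1 × 66.400 = 6.640 N acting down the slope.
Newton's second law for the mass (up-slope positive): T − 49.800 − 6.640 = 8.3 a. For the hanging block (downward positive): 6.4 × 10 − T = 6.4 a.
Adding the two equations eliminates T: 7.560 = 14.7 a, so a = 0.5143 m/s².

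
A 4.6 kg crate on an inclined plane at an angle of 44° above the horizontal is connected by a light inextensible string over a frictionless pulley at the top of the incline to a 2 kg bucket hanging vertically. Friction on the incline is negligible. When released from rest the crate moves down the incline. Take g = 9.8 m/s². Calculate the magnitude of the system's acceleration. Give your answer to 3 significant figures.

For the crate on the incline: the weight component along the slope is m₁g sin 44° = 4.6 × 9.8 × 0.6947 = 31.317 N and the normal force is N = m₁g cos 44° = 32.428 N.
Newton's second law for the crate (down-slope positive): 31.317 − T = 4.6 a. For the hanging bucket (upward positive): T − 2 × 9.8 = 2 a.
Adding the two equations eliminates T: 11.717 = 6.6 a, so a = 1.7753 m/s².

1.78 m/s²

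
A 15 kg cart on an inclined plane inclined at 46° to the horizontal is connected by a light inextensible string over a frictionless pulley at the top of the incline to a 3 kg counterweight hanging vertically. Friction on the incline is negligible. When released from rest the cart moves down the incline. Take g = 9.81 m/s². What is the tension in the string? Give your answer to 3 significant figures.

For the cart on the incline: the weight component along the slope is m₁g sin 46° = 15 × 9.81 × 0.7193 = 105.845 N and the normal force is N = m₁g cos 46° = 102.219 N.
Newton's second law for the cart (down-slope positive): 105.845 − T = 15 a. For the hanging counterweight (upward positive): T − 3 × 9.81 = 3 a.
Adding the two equations eliminates T: 76.415 = 18 a, so a = 4.2453 m/s².
Then from the hanging counterweight's equation, T = 3 × (9.81 + 4.2453) = 42.166 N.

42.2 N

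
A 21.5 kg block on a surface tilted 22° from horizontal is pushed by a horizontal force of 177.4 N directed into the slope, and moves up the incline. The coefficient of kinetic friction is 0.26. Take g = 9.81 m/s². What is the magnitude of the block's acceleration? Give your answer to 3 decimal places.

The horizontal push has components F cos 22° = 177.4 × 0.9272 = 164.485 N up the incline and F sin 22° = 177.4 × 0.3746 = 66.454 N pressing into the surface.
The normal force is therefore N = mg cos 22° + F sin 22° = 195.560 + 66.454 = 262.014 N, and kinetic friction down the slope is μN = 0.26 × 262.014 = 68.124 N.
Along the incline: F cos 22° − mg sin 22° − μN = ma, so 164.485 − 79.009 − 68.124 = 21.5 a, giving a = 0.8071 m/s².

0.807 m/s²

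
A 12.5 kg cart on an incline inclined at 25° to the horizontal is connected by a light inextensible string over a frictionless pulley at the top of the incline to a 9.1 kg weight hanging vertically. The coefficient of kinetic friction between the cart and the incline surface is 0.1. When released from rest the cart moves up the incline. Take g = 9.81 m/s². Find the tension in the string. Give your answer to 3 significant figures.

For the cart on the incline: the weight component along the slope is m₁g sin 25° = 12.5 × 9.81 × 0.4226 = 51.821 N and the normal force is N = m₁g cos 25° = 111.136 N.
Kinetic friction opposes the cart's motion up the incline: f = μN = 0.1 × 111.136 = 11.114 N acting down the slope.
Newton's second law for the cart (up-slope positive): T − 51.821 − 11.114 = 12.5 a. For the hanging weight (downward positive): 9.1 × 9.81 − T = 9.1 a.
Adding the two equations eliminates T: 26.336 = 21.6 a, so a = 1.2193 m/s².
Then from the hanging weight's equation, T = 9.1 × (9.81 − 1.2193) = 78.175 N.

78.2 N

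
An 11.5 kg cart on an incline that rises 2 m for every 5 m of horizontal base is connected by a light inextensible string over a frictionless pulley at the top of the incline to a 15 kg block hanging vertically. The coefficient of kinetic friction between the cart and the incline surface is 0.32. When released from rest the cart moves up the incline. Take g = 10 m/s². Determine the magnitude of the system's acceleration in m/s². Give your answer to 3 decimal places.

2.759 m/s²

For the cart on the incline: the weight component along the slope is m₁g sin 21.80° = 11.5 × 10 × 0.3714 = 42.711 N and the normal force is N = m₁g cos 21.80° = 106.775 N.
Kinetic friction opposes the cart's motion up the incline: f = μN = 0.32 × 106.775 = 34.168 N acting down the slope.
Newton's second law for the cart (up-slope positive): T − 42.711 − 34.168 = 11.5 a. For the hanging block (downward positive): 15 × 10 − T = 15 a.
Adding the two equations eliminates T: 73.121 = 26.5 a, so a = 2.7593 m/s².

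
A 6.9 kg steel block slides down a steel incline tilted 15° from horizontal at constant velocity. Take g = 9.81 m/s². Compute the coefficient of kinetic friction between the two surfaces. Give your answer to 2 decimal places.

0.27

At constant velocity the net force along the incline is zero: mg sin 15° = μ mg cos 15°.
So μ = tan 15° = 0.2588 / 0.9659 = 0.2679.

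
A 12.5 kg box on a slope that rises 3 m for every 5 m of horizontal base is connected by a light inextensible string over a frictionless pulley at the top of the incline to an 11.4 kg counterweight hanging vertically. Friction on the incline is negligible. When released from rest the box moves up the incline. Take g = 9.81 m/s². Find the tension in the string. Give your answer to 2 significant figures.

For the box on the incline: the weight component along the slope is m₁g sin 30.96° = 12.5 × 9.81 × 0.5145 = 63.091 N and the normal force is N = m₁g cos 30.96° = 105.150 N.
Newton's second law for the box (up-slope positive): T − 63.091 = 12.5 a. For the hanging counterweight (downward positive): 11.4 × 9.81 − T = 11.4 a.
Adding the two equations eliminates T: 48.743 = 23.9 a, so a = 2.0395 m/s².
Then from the hanging counterweight's equation, T = 11.4 × (9.81 − 2.0395) = 88.584 N.

89 N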